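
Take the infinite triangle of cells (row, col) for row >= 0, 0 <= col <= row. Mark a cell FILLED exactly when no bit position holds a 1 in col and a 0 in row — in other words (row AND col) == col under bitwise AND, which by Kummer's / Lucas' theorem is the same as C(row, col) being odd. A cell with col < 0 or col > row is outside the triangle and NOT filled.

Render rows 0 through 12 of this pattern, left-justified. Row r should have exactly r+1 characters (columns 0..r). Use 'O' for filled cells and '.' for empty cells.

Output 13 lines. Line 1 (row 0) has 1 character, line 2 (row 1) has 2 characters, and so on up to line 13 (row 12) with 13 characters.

Answer: O
OO
O.O
OOOO
O...O
OO..OO
O.O.O.O
OOOOOOOO
O.......O
OO......OO
O.O.....O.O
OOOO....OOOO
O...O...O...O

Derivation:
r0=0: O
r1=1: OO
r2=10: O.O
r3=11: OOOO
r4=100: O...O
r5=101: OO..OO
r6=110: O.O.O.O
r7=111: OOOOOOOO
r8=1000: O.......O
r9=1001: OO......OO
r10=1010: O.O.....O.O
r11=1011: OOOO....OOOO
r12=1100: O...O...O...O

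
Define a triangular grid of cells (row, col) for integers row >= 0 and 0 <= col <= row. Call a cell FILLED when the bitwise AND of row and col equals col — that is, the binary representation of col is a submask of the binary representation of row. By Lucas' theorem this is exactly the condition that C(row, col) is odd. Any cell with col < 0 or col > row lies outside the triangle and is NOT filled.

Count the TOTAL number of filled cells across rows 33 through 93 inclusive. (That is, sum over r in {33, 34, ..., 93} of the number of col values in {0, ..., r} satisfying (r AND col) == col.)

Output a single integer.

r33=100001 pc2: +4 =4
r34=100010 pc2: +4 =8
r35=100011 pc3: +8 =16
r36=100100 pc2: +4 =20
r37=100101 pc3: +8 =28
r38=100110 pc3: +8 =36
r39=100111 pc4: +16 =52
r40=101000 pc2: +4 =56
r41=101001 pc3: +8 =64
r42=101010 pc3: +8 =72
r43=101011 pc4: +16 =88
r44=101100 pc3: +8 =96
r45=101101 pc4: +16 =112
r46=101110 pc4: +16 =128
r47=101111 pc5: +32 =160
r48=110000 pc2: +4 =164
r49=110001 pc3: +8 =172
r50=110010 pc3: +8 =180
r51=110011 pc4: +16 =196
r52=110100 pc3: +8 =204
r53=110101 pc4: +16 =220
r54=110110 pc4: +16 =236
r55=110111 pc5: +32 =268
r56=111000 pc3: +8 =276
r57=111001 pc4: +16 =292
r58=111010 pc4: +16 =308
r59=111011 pc5: +32 =340
r60=111100 pc4: +16 =356
r61=111101 pc5: +32 =388
r62=111110 pc5: +32 =420
r63=111111 pc6: +64 =484
r64=1000000 pc1: +2 =486
r65=1000001 pc2: +4 =490
r66=1000010 pc2: +4 =494
r67=1000011 pc3: +8 =502
r68=1000100 pc2: +4 =506
r69=1000101 pc3: +8 =514
r70=1000110 pc3: +8 =522
r71=1000111 pc4: +16 =538
r72=1001000 pc2: +4 =542
r73=1001001 pc3: +8 =550
r74=1001010 pc3: +8 =558
r75=1001011 pc4: +16 =574
r76=1001100 pc3: +8 =582
r77=1001101 pc4: +16 =598
r78=1001110 pc4: +16 =614
r79=1001111 pc5: +32 =646
r80=1010000 pc2: +4 =650
r81=1010001 pc3: +8 =658
r82=1010010 pc3: +8 =666
r83=1010011 pc4: +16 =682
r84=1010100 pc3: +8 =690
r85=1010101 pc4: +16 =706
r86=1010110 pc4: +16 =722
r87=1010111 pc5: +32 =754
r88=1011000 pc3: +8 =762
r89=1011001 pc4: +16 =778
r90=1011010 pc4: +16 =794
r91=1011011 pc5: +32 =826
r92=1011100 pc4: +16 =842
r93=1011101 pc5: +32 =874

Answer: 874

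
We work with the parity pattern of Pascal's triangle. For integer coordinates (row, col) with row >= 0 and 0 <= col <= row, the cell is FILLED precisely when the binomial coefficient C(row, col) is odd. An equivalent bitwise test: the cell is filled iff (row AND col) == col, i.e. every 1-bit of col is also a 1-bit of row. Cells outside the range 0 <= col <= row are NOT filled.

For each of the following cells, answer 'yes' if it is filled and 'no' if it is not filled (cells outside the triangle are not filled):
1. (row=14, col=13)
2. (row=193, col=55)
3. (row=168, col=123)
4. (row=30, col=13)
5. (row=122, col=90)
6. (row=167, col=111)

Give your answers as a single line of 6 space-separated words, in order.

Answer: no no no no yes no

Derivation:
(14,13): row=0b1110, col=0b1101, row AND col = 0b1100 = 12; 12 != 13 -> empty
(193,55): row=0b11000001, col=0b110111, row AND col = 0b1 = 1; 1 != 55 -> empty
(168,123): row=0b10101000, col=0b1111011, row AND col = 0b101000 = 40; 40 != 123 -> empty
(30,13): row=0b11110, col=0b1101, row AND col = 0b1100 = 12; 12 != 13 -> empty
(122,90): row=0b1111010, col=0b1011010, row AND col = 0b1011010 = 90; 90 == 90 -> filled
(167,111): row=0b10100111, col=0b1101111, row AND col = 0b100111 = 39; 39 != 111 -> empty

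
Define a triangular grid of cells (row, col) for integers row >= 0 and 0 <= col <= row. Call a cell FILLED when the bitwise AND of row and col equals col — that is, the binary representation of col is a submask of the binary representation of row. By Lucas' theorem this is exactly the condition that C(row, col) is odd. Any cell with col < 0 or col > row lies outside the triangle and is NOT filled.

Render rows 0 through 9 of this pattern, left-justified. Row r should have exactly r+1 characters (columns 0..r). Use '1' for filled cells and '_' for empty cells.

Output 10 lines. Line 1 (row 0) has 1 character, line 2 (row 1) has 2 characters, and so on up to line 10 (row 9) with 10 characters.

r0=0: 1
r1=1: 11
r2=10: 1_1
r3=11: 1111
r4=100: 1___1
r5=101: 11__11
r6=110: 1_1_1_1
r7=111: 11111111
r8=1000: 1_______1
r9=1001: 11______11

Answer: 1
11
1_1
1111
1___1
11__11
1_1_1_1
11111111
1_______1
11______11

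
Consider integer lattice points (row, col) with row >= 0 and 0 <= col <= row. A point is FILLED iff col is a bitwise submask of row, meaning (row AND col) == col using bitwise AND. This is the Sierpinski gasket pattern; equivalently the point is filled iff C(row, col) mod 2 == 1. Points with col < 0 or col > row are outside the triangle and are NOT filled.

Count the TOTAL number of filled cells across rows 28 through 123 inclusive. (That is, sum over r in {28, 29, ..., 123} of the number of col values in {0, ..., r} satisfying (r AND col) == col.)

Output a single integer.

r28=11100 pc3: +8 =8
r29=11101 pc4: +16 =24
r30=11110 pc4: +16 =40
r31=11111 pc5: +32 =72
r32=100000 pc1: +2 =74
r33=100001 pc2: +4 =78
r34=100010 pc2: +4 =82
r35=100011 pc3: +8 =90
r36=100100 pc2: +4 =94
r37=100101 pc3: +8 =102
r38=100110 pc3: +8 =110
r39=100111 pc4: +16 =126
r40=101000 pc2: +4 =130
r41=101001 pc3: +8 =138
r42=101010 pc3: +8 =146
r43=101011 pc4: +16 =162
r44=101100 pc3: +8 =170
r45=101101 pc4: +16 =186
r46=101110 pc4: +16 =202
r47=101111 pc5: +32 =234
r48=110000 pc2: +4 =238
r49=110001 pc3: +8 =246
r50=110010 pc3: +8 =254
r51=110011 pc4: +16 =270
r52=110100 pc3: +8 =278
r53=110101 pc4: +16 =294
r54=110110 pc4: +16 =310
r55=110111 pc5: +32 =342
r56=111000 pc3: +8 =350
r57=111001 pc4: +16 =366
r58=111010 pc4: +16 =382
r59=111011 pc5: +32 =414
r60=111100 pc4: +16 =430
r61=111101 pc5: +32 =462
r62=111110 pc5: +32 =494
r63=111111 pc6: +64 =558
r64=1000000 pc1: +2 =560
r65=1000001 pc2: +4 =564
r66=1000010 pc2: +4 =568
r67=1000011 pc3: +8 =576
r68=1000100 pc2: +4 =580
r69=1000101 pc3: +8 =588
r70=1000110 pc3: +8 =596
r71=1000111 pc4: +16 =612
r72=1001000 pc2: +4 =616
r73=1001001 pc3: +8 =624
r74=1001010 pc3: +8 =632
r75=1001011 pc4: +16 =648
r76=1001100 pc3: +8 =656
r77=1001101 pc4: +16 =672
r78=1001110 pc4: +16 =688
r79=1001111 pc5: +32 =720
r80=1010000 pc2: +4 =724
r81=1010001 pc3: +8 =732
r82=1010010 pc3: +8 =740
r83=1010011 pc4: +16 =756
r84=1010100 pc3: +8 =764
r85=1010101 pc4: +16 =780
r86=1010110 pc4: +16 =796
r87=1010111 pc5: +32 =828
r88=1011000 pc3: +8 =836
r89=1011001 pc4: +16 =852
r90=1011010 pc4: +16 =868
r91=1011011 pc5: +32 =900
r92=1011100 pc4: +16 =916
r93=1011101 pc5: +32 =948
r94=1011110 pc5: +32 =980
r95=1011111 pc6: +64 =1044
r96=1100000 pc2: +4 =1048
r97=1100001 pc3: +8 =1056
r98=1100010 pc3: +8 =1064
r99=1100011 pc4: +16 =1080
r100=1100100 pc3: +8 =1088
r101=1100101 pc4: +16 =1104
r102=1100110 pc4: +16 =1120
r103=1100111 pc5: +32 =1152
r104=1101000 pc3: +8 =1160
r105=1101001 pc4: +16 =1176
r106=1101010 pc4: +16 =1192
r107=1101011 pc5: +32 =1224
r108=1101100 pc4: +16 =1240
r109=1101101 pc5: +32 =1272
r110=1101110 pc5: +32 =1304
r111=1101111 pc6: +64 =1368
r112=1110000 pc3: +8 =1376
r113=1110001 pc4: +16 =1392
r114=1110010 pc4: +16 =1408
r115=1110011 pc5: +32 =1440
r116=1110100 pc4: +16 =1456
r117=1110101 pc5: +32 =1488
r118=1110110 pc5: +32 =1520
r119=1110111 pc6: +64 =1584
r120=1111000 pc4: +16 =1600
r121=1111001 pc5: +32 =1632
r122=1111010 pc5: +32 =1664
r123=1111011 pc6: +64 =1728

Answer: 1728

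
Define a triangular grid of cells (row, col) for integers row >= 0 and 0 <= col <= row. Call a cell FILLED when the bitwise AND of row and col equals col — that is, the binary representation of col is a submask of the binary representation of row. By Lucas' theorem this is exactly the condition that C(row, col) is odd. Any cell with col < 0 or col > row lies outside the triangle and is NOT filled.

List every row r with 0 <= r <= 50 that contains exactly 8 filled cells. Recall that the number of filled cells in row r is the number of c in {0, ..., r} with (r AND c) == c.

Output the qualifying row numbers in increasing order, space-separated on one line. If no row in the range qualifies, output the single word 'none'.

Row r has 2^popcount(r) filled cells, so we need popcount(r) = log2(8) = 3.
Scan r = 0..50 and keep those with exactly 3 one-bits:
r=0=0 popcount=0 -> skip
r=1=1 popcount=1 -> skip
r=2=10 popcount=1 -> skip
r=3=11 popcount=2 -> skip
r=4=100 popcount=1 -> skip
r=5=101 popcount=2 -> skip
r=6=110 popcount=2 -> skip
r=7=111 popcount=3 -> KEEP
r=8=1000 popcount=1 -> skip
r=9=1001 popcount=2 -> skip
r=10=1010 popcount=2 -> skip
r=11=1011 popcount=3 -> KEEP
r=12=1100 popcount=2 -> skip
r=13=1101 popcount=3 -> KEEP
r=14=1110 popcount=3 -> KEEP
r=15=1111 popcount=4 -> skip
r=16=10000 popcount=1 -> skip
r=17=10001 popcount=2 -> skip
r=18=10010 popcount=2 -> skip
r=19=10011 popcount=3 -> KEEP
r=20=10100 popcount=2 -> skip
r=21=10101 popcount=3 -> KEEP
r=22=10110 popcount=3 -> KEEP
r=23=10111 popcount=4 -> skip
r=24=11000 popcount=2 -> skip
r=25=11001 popcount=3 -> KEEP
r=26=11010 popcount=3 -> KEEP
r=27=11011 popcount=4 -> skip
r=28=11100 popcount=3 -> KEEP
r=29=11101 popcount=4 -> skip
r=30=11110 popcount=4 -> skip
r=31=11111 popcount=5 -> skip
r=32=100000 popcount=1 -> skip
r=33=100001 popcount=2 -> skip
r=34=100010 popcount=2 -> skip
r=35=100011 popcount=3 -> KEEP
r=36=100100 popcount=2 -> skip
r=37=100101 popcount=3 -> KEEP
r=38=100110 popcount=3 -> KEEP
r=39=100111 popcount=4 -> skip
r=40=101000 popcount=2 -> skip
r=41=101001 popcount=3 -> KEEP
r=42=101010 popcount=3 -> KEEP
r=43=101011 popcount=4 -> skip
r=44=101100 popcount=3 -> KEEP
r=45=101101 popcount=4 -> skip
r=46=101110 popcount=4 -> skip
r=47=101111 popcount=5 -> skip
r=48=110000 popcount=2 -> skip
r=49=110001 popcount=3 -> KEEP
r=50=110010 popcount=3 -> KEEP
Kept rows: 7 11 13 14 19 21 22 25 26 28 35 37 38 41 42 44 49 50

Answer: 7 11 13 14 19 21 22 25 26 28 35 37 38 41 42 44 49 50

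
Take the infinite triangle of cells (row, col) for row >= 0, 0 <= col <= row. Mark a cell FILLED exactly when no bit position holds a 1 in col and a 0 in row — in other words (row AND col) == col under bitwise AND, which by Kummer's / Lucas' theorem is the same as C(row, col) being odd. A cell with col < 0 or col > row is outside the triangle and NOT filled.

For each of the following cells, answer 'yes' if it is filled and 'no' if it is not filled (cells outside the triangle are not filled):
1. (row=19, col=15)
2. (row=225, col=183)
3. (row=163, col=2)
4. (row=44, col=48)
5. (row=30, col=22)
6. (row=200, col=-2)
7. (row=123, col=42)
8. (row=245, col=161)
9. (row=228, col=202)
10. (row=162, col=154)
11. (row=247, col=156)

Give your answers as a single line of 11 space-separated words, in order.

Answer: no no yes no yes no yes yes no no no

Derivation:
(19,15): row=0b10011, col=0b1111, row AND col = 0b11 = 3; 3 != 15 -> empty
(225,183): row=0b11100001, col=0b10110111, row AND col = 0b10100001 = 161; 161 != 183 -> empty
(163,2): row=0b10100011, col=0b10, row AND col = 0b10 = 2; 2 == 2 -> filled
(44,48): col outside [0, 44] -> not filled
(30,22): row=0b11110, col=0b10110, row AND col = 0b10110 = 22; 22 == 22 -> filled
(200,-2): col outside [0, 200] -> not filled
(123,42): row=0b1111011, col=0b101010, row AND col = 0b101010 = 42; 42 == 42 -> filled
(245,161): row=0b11110101, col=0b10100001, row AND col = 0b10100001 = 161; 161 == 161 -> filled
(228,202): row=0b11100100, col=0b11001010, row AND col = 0b11000000 = 192; 192 != 202 -> empty
(162,154): row=0b10100010, col=0b10011010, row AND col = 0b10000010 = 130; 130 != 154 -> empty
(247,156): row=0b11110111, col=0b10011100, row AND col = 0b10010100 = 148; 148 != 156 -> empty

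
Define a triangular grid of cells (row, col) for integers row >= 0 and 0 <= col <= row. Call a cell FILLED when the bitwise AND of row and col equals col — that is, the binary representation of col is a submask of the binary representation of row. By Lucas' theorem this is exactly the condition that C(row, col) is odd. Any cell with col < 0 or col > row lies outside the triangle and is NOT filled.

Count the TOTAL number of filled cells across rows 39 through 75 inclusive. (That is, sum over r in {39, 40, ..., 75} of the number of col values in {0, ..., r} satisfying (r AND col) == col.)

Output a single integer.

r39=100111 pc4: +16 =16
r40=101000 pc2: +4 =20
r41=101001 pc3: +8 =28
r42=101010 pc3: +8 =36
r43=101011 pc4: +16 =52
r44=101100 pc3: +8 =60
r45=101101 pc4: +16 =76
r46=101110 pc4: +16 =92
r47=101111 pc5: +32 =124
r48=110000 pc2: +4 =128
r49=110001 pc3: +8 =136
r50=110010 pc3: +8 =144
r51=110011 pc4: +16 =160
r52=110100 pc3: +8 =168
r53=110101 pc4: +16 =184
r54=110110 pc4: +16 =200
r55=110111 pc5: +32 =232
r56=111000 pc3: +8 =240
r57=111001 pc4: +16 =256
r58=111010 pc4: +16 =272
r59=111011 pc5: +32 =304
r60=111100 pc4: +16 =320
r61=111101 pc5: +32 =352
r62=111110 pc5: +32 =384
r63=111111 pc6: +64 =448
r64=1000000 pc1: +2 =450
r65=1000001 pc2: +4 =454
r66=1000010 pc2: +4 =458
r67=1000011 pc3: +8 =466
r68=1000100 pc2: +4 =470
r69=1000101 pc3: +8 =478
r70=1000110 pc3: +8 =486
r71=1000111 pc4: +16 =502
r72=1001000 pc2: +4 =506
r73=1001001 pc3: +8 =514
r74=1001010 pc3: +8 =522
r75=1001011 pc4: +16 =538

Answer: 538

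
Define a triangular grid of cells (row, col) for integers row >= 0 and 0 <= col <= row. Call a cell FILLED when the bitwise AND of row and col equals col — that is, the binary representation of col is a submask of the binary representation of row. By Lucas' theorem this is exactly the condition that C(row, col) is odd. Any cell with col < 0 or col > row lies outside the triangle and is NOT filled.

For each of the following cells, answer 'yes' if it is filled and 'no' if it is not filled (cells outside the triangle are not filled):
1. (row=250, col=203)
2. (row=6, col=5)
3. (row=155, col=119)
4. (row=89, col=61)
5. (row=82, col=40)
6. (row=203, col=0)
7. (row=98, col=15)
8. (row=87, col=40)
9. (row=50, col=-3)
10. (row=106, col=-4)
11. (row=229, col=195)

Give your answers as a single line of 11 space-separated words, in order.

(250,203): row=0b11111010, col=0b11001011, row AND col = 0b11001010 = 202; 202 != 203 -> empty
(6,5): row=0b110, col=0b101, row AND col = 0b100 = 4; 4 != 5 -> empty
(155,119): row=0b10011011, col=0b1110111, row AND col = 0b10011 = 19; 19 != 119 -> empty
(89,61): row=0b1011001, col=0b111101, row AND col = 0b11001 = 25; 25 != 61 -> empty
(82,40): row=0b1010010, col=0b101000, row AND col = 0b0 = 0; 0 != 40 -> empty
(203,0): row=0b11001011, col=0b0, row AND col = 0b0 = 0; 0 == 0 -> filled
(98,15): row=0b1100010, col=0b1111, row AND col = 0b10 = 2; 2 != 15 -> empty
(87,40): row=0b1010111, col=0b101000, row AND col = 0b0 = 0; 0 != 40 -> empty
(50,-3): col outside [0, 50] -> not filled
(106,-4): col outside [0, 106] -> not filled
(229,195): row=0b11100101, col=0b11000011, row AND col = 0b11000001 = 193; 193 != 195 -> empty

Answer: no no no no no yes no no no no no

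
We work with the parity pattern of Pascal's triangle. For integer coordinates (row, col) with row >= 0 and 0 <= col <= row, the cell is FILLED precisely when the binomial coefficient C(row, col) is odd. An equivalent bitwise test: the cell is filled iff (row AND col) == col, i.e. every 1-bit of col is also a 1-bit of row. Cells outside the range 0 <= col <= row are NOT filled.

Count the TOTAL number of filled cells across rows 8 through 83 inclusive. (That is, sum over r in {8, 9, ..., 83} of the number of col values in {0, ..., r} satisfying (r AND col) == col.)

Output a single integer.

Answer: 900

Derivation:
r8=1000 pc1: +2 =2
r9=1001 pc2: +4 =6
r10=1010 pc2: +4 =10
r11=1011 pc3: +8 =18
r12=1100 pc2: +4 =22
r13=1101 pc3: +8 =30
r14=1110 pc3: +8 =38
r15=1111 pc4: +16 =54
r16=10000 pc1: +2 =56
r17=10001 pc2: +4 =60
r18=10010 pc2: +4 =64
r19=10011 pc3: +8 =72
r20=10100 pc2: +4 =76
r21=10101 pc3: +8 =84
r22=10110 pc3: +8 =92
r23=10111 pc4: +16 =108
r24=11000 pc2: +4 =112
r25=11001 pc3: +8 =120
r26=11010 pc3: +8 =128
r27=11011 pc4: +16 =144
r28=11100 pc3: +8 =152
r29=11101 pc4: +16 =168
r30=11110 pc4: +16 =184
r31=11111 pc5: +32 =216
r32=100000 pc1: +2 =218
r33=100001 pc2: +4 =222
r34=100010 pc2: +4 =226
r35=100011 pc3: +8 =234
r36=100100 pc2: +4 =238
r37=100101 pc3: +8 =246
r38=100110 pc3: +8 =254
r39=100111 pc4: +16 =270
r40=101000 pc2: +4 =274
r41=101001 pc3: +8 =282
r42=101010 pc3: +8 =290
r43=101011 pc4: +16 =306
r44=101100 pc3: +8 =314
r45=101101 pc4: +16 =330
r46=101110 pc4: +16 =346
r47=101111 pc5: +32 =378
r48=110000 pc2: +4 =382
r49=110001 pc3: +8 =390
r50=110010 pc3: +8 =398
r51=110011 pc4: +16 =414
r52=110100 pc3: +8 =422
r53=110101 pc4: +16 =438
r54=110110 pc4: +16 =454
r55=110111 pc5: +32 =486
r56=111000 pc3: +8 =494
r57=111001 pc4: +16 =510
r58=111010 pc4: +16 =526
r59=111011 pc5: +32 =558
r60=111100 pc4: +16 =574
r61=111101 pc5: +32 =606
r62=111110 pc5: +32 =638
r63=111111 pc6: +64 =702
r64=1000000 pc1: +2 =704
r65=1000001 pc2: +4 =708
r66=1000010 pc2: +4 =712
r67=1000011 pc3: +8 =720
r68=1000100 pc2: +4 =724
r69=1000101 pc3: +8 =732
r70=1000110 pc3: +8 =740
r71=1000111 pc4: +16 =756
r72=1001000 pc2: +4 =760
r73=1001001 pc3: +8 =768
r74=1001010 pc3: +8 =776
r75=1001011 pc4: +16 =792
r76=1001100 pc3: +8 =800
r77=1001101 pc4: +16 =816
r78=1001110 pc4: +16 =832
r79=1001111 pc5: +32 =864
r80=1010000 pc2: +4 =868
r81=1010001 pc3: +8 =876
r82=1010010 pc3: +8 =884
r83=1010011 pc4: +16 =900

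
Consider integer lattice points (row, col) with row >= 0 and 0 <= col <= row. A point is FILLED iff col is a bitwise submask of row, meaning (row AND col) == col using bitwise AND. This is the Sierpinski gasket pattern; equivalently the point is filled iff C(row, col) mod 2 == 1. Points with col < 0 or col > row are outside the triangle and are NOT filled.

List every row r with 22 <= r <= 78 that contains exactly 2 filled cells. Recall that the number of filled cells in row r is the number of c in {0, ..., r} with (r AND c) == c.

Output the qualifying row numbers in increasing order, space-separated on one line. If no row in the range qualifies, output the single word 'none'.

Answer: 32 64

Derivation:
Row r has 2^popcount(r) filled cells, so we need popcount(r) = log2(2) = 1.
Scan r = 22..78 and keep those with exactly 1 one-bits:
r=22=10110 popcount=3 -> skip
r=23=10111 popcount=4 -> skip
r=24=11000 popcount=2 -> skip
r=25=11001 popcount=3 -> skip
r=26=11010 popcount=3 -> skip
r=27=11011 popcount=4 -> skip
r=28=11100 popcount=3 -> skip
r=29=11101 popcount=4 -> skip
r=30=11110 popcount=4 -> skip
r=31=11111 popcount=5 -> skip
r=32=100000 popcount=1 -> KEEP
r=33=100001 popcount=2 -> skip
r=34=100010 popcount=2 -> skip
r=35=100011 popcount=3 -> skip
r=36=100100 popcount=2 -> skip
r=37=100101 popcount=3 -> skip
r=38=100110 popcount=3 -> skip
r=39=100111 popcount=4 -> skip
r=40=101000 popcount=2 -> skip
r=41=101001 popcount=3 -> skip
r=42=101010 popcount=3 -> skip
r=43=101011 popcount=4 -> skip
r=44=101100 popcount=3 -> skip
r=45=101101 popcount=4 -> skip
r=46=101110 popcount=4 -> skip
r=47=101111 popcount=5 -> skip
r=48=110000 popcount=2 -> skip
r=49=110001 popcount=3 -> skip
r=50=110010 popcount=3 -> skip
r=51=110011 popcount=4 -> skip
r=52=110100 popcount=3 -> skip
r=53=110101 popcount=4 -> skip
r=54=110110 popcount=4 -> skip
r=55=110111 popcount=5 -> skip
r=56=111000 popcount=3 -> skip
r=57=111001 popcount=4 -> skip
r=58=111010 popcount=4 -> skip
r=59=111011 popcount=5 -> skip
r=60=111100 popcount=4 -> skip
r=61=111101 popcount=5 -> skip
r=62=111110 popcount=5 -> skip
r=63=111111 popcount=6 -> skip
r=64=1000000 popcount=1 -> KEEP
r=65=1000001 popcount=2 -> skip
r=66=1000010 popcount=2 -> skip
r=67=1000011 popcount=3 -> skip
r=68=1000100 popcount=2 -> skip
r=69=1000101 popcount=3 -> skip
r=70=1000110 popcount=3 -> skip
r=71=1000111 popcount=4 -> skip
r=72=1001000 popcount=2 -> skip
r=73=1001001 popcount=3 -> skip
r=74=1001010 popcount=3 -> skip
r=75=1001011 popcount=4 -> skip
r=76=1001100 popcount=3 -> skip
r=77=1001101 popcount=4 -> skip
r=78=1001110 popcount=4 -> skip
Kept rows: 32 64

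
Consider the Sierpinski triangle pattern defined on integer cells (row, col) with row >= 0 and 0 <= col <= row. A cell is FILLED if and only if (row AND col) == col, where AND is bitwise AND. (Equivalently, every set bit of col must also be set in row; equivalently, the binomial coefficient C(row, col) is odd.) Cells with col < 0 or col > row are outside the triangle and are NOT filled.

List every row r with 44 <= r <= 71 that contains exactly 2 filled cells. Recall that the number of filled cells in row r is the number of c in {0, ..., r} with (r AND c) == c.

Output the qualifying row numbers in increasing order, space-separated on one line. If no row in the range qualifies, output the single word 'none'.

Answer: 64

Derivation:
Row r has 2^popcount(r) filled cells, so we need popcount(r) = log2(2) = 1.
Scan r = 44..71 and keep those with exactly 1 one-bits:
r=44=101100 popcount=3 -> skip
r=45=101101 popcount=4 -> skip
r=46=101110 popcount=4 -> skip
r=47=101111 popcount=5 -> skip
r=48=110000 popcount=2 -> skip
r=49=110001 popcount=3 -> skip
r=50=110010 popcount=3 -> skip
r=51=110011 popcount=4 -> skip
r=52=110100 popcount=3 -> skip
r=53=110101 popcount=4 -> skip
r=54=110110 popcount=4 -> skip
r=55=110111 popcount=5 -> skip
r=56=111000 popcount=3 -> skip
r=57=111001 popcount=4 -> skip
r=58=111010 popcount=4 -> skip
r=59=111011 popcount=5 -> skip
r=60=111100 popcount=4 -> skip
r=61=111101 popcount=5 -> skip
r=62=111110 popcount=5 -> skip
r=63=111111 popcount=6 -> skip
r=64=1000000 popcount=1 -> KEEP
r=65=1000001 popcount=2 -> skip
r=66=1000010 popcount=2 -> skip
r=67=1000011 popcount=3 -> skip
r=68=1000100 popcount=2 -> skip
r=69=1000101 popcount=3 -> skip
r=70=1000110 popcount=3 -> skip
r=71=1000111 popcount=4 -> skip
Kept rows: 64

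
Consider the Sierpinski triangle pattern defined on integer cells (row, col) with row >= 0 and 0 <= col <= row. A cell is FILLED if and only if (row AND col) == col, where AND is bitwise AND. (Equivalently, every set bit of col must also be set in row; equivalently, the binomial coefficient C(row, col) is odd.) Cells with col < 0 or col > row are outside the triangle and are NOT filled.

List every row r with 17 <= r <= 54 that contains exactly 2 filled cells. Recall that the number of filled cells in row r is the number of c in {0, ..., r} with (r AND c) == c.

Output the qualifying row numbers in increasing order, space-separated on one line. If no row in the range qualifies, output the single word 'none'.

Row r has 2^popcount(r) filled cells, so we need popcount(r) = log2(2) = 1.
Scan r = 17..54 and keep those with exactly 1 one-bits:
r=17=10001 popcount=2 -> skip
r=18=10010 popcount=2 -> skip
r=19=10011 popcount=3 -> skip
r=20=10100 popcount=2 -> skip
r=21=10101 popcount=3 -> skip
r=22=10110 popcount=3 -> skip
r=23=10111 popcount=4 -> skip
r=24=11000 popcount=2 -> skip
r=25=11001 popcount=3 -> skip
r=26=11010 popcount=3 -> skip
r=27=11011 popcount=4 -> skip
r=28=11100 popcount=3 -> skip
r=29=11101 popcount=4 -> skip
r=30=11110 popcount=4 -> skip
r=31=11111 popcount=5 -> skip
r=32=100000 popcount=1 -> KEEP
r=33=100001 popcount=2 -> skip
r=34=100010 popcount=2 -> skip
r=35=100011 popcount=3 -> skip
r=36=100100 popcount=2 -> skip
r=37=100101 popcount=3 -> skip
r=38=100110 popcount=3 -> skip
r=39=100111 popcount=4 -> skip
r=40=101000 popcount=2 -> skip
r=41=101001 popcount=3 -> skip
r=42=101010 popcount=3 -> skip
r=43=101011 popcount=4 -> skip
r=44=101100 popcount=3 -> skip
r=45=101101 popcount=4 -> skip
r=46=101110 popcount=4 -> skip
r=47=101111 popcount=5 -> skip
r=48=110000 popcount=2 -> skip
r=49=110001 popcount=3 -> skip
r=50=110010 popcount=3 -> skip
r=51=110011 popcount=4 -> skip
r=52=110100 popcount=3 -> skip
r=53=110101 popcount=4 -> skip
r=54=110110 popcount=4 -> skip
Kept rows: 32

Answer: 32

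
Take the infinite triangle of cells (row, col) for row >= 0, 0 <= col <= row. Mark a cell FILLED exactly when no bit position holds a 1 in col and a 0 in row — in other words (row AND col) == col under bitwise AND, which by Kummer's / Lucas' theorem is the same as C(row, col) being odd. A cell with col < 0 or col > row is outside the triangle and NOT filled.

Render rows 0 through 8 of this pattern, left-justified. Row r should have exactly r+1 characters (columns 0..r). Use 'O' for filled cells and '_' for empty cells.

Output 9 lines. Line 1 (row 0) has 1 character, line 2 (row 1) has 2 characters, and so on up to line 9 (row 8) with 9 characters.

Answer: O
OO
O_O
OOOO
O___O
OO__OO
O_O_O_O
OOOOOOOO
O_______O

Derivation:
r0=0: O
r1=1: OO
r2=10: O_O
r3=11: OOOO
r4=100: O___O
r5=101: OO__OO
r6=110: O_O_O_O
r7=111: OOOOOOOO
r8=1000: O_______O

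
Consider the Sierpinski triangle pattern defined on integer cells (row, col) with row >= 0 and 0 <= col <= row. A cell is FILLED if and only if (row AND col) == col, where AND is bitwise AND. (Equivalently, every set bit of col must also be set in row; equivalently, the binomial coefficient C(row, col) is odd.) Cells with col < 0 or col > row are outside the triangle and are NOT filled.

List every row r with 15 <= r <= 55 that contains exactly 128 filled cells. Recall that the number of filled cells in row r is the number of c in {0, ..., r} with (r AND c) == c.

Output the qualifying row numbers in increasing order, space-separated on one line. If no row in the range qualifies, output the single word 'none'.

Answer: none

Derivation:
Row r has 2^popcount(r) filled cells, so we need popcount(r) = log2(128) = 7.
Scan r = 15..55 and keep those with exactly 7 one-bits:
r=15=1111 popcount=4 -> skip
r=16=10000 popcount=1 -> skip
r=17=10001 popcount=2 -> skip
r=18=10010 popcount=2 -> skip
r=19=10011 popcount=3 -> skip
r=20=10100 popcount=2 -> skip
r=21=10101 popcount=3 -> skip
r=22=10110 popcount=3 -> skip
r=23=10111 popcount=4 -> skip
r=24=11000 popcount=2 -> skip
r=25=11001 popcount=3 -> skip
r=26=11010 popcount=3 -> skip
r=27=11011 popcount=4 -> skip
r=28=11100 popcount=3 -> skip
r=29=11101 popcount=4 -> skip
r=30=11110 popcount=4 -> skip
r=31=11111 popcount=5 -> skip
r=32=100000 popcount=1 -> skip
r=33=100001 popcount=2 -> skip
r=34=100010 popcount=2 -> skip
r=35=100011 popcount=3 -> skip
r=36=100100 popcount=2 -> skip
r=37=100101 popcount=3 -> skip
r=38=100110 popcount=3 -> skip
r=39=100111 popcount=4 -> skip
r=40=101000 popcount=2 -> skip
r=41=101001 popcount=3 -> skip
r=42=101010 popcount=3 -> skip
r=43=101011 popcount=4 -> skip
r=44=101100 popcount=3 -> skip
r=45=101101 popcount=4 -> skip
r=46=101110 popcount=4 -> skip
r=47=101111 popcount=5 -> skip
r=48=110000 popcount=2 -> skip
r=49=110001 popcount=3 -> skip
r=50=110010 popcount=3 -> skip
r=51=110011 popcount=4 -> skip
r=52=110100 popcount=3 -> skip
r=53=110101 popcount=4 -> skip
r=54=110110 popcount=4 -> skip
r=55=110111 popcount=5 -> skip
Kept rows: none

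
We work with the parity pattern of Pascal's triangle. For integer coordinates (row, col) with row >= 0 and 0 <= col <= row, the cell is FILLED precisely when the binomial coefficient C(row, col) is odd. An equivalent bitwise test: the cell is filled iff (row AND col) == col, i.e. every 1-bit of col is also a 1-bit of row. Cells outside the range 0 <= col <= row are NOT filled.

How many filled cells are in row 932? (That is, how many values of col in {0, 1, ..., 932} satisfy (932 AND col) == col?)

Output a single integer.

Answer: 32

Derivation:
932 in binary = 1110100100
popcount(932) = number of 1-bits in 1110100100 = 5
A col c satisfies (932 AND c) == c iff every set bit of c is also set in 932; each of the 5 set bits of 932 can independently be on or off in c.
count = 2^5 = 32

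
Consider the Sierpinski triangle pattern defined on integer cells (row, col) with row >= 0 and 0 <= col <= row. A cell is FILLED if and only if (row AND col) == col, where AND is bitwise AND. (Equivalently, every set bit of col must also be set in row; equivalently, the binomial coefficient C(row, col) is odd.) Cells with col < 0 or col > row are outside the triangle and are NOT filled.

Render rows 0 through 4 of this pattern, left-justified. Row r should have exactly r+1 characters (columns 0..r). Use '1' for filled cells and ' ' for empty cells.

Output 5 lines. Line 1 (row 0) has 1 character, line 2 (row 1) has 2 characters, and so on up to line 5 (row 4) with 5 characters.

r0=0: 1
r1=1: 11
r2=10: 1 1
r3=11: 1111
r4=100: 1   1

Answer: 1
11
1 1
1111
1   1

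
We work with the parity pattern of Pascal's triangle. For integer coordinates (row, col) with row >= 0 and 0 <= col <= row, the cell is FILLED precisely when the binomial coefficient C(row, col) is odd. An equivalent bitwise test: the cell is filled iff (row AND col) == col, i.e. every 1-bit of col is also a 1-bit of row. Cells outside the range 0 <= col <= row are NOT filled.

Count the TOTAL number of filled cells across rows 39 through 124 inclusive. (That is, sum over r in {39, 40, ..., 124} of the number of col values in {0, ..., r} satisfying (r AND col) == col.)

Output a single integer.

Answer: 1650

Derivation:
r39=100111 pc4: +16 =16
r40=101000 pc2: +4 =20
r41=101001 pc3: +8 =28
r42=101010 pc3: +8 =36
r43=101011 pc4: +16 =52
r44=101100 pc3: +8 =60
r45=101101 pc4: +16 =76
r46=101110 pc4: +16 =92
r47=101111 pc5: +32 =124
r48=110000 pc2: +4 =128
r49=110001 pc3: +8 =136
r50=110010 pc3: +8 =144
r51=110011 pc4: +16 =160
r52=110100 pc3: +8 =168
r53=110101 pc4: +16 =184
r54=110110 pc4: +16 =200
r55=110111 pc5: +32 =232
r56=111000 pc3: +8 =240
r57=111001 pc4: +16 =256
r58=111010 pc4: +16 =272
r59=111011 pc5: +32 =304
r60=111100 pc4: +16 =320
r61=111101 pc5: +32 =352
r62=111110 pc5: +32 =384
r63=111111 pc6: +64 =448
r64=1000000 pc1: +2 =450
r65=1000001 pc2: +4 =454
r66=1000010 pc2: +4 =458
r67=1000011 pc3: +8 =466
r68=1000100 pc2: +4 =470
r69=1000101 pc3: +8 =478
r70=1000110 pc3: +8 =486
r71=1000111 pc4: +16 =502
r72=1001000 pc2: +4 =506
r73=1001001 pc3: +8 =514
r74=1001010 pc3: +8 =522
r75=1001011 pc4: +16 =538
r76=1001100 pc3: +8 =546
r77=1001101 pc4: +16 =562
r78=1001110 pc4: +16 =578
r79=1001111 pc5: +32 =610
r80=1010000 pc2: +4 =614
r81=1010001 pc3: +8 =622
r82=1010010 pc3: +8 =630
r83=1010011 pc4: +16 =646
r84=1010100 pc3: +8 =654
r85=1010101 pc4: +16 =670
r86=1010110 pc4: +16 =686
r87=1010111 pc5: +32 =718
r88=1011000 pc3: +8 =726
r89=1011001 pc4: +16 =742
r90=1011010 pc4: +16 =758
r91=1011011 pc5: +32 =790
r92=1011100 pc4: +16 =806
r93=1011101 pc5: +32 =838
r94=1011110 pc5: +32 =870
r95=1011111 pc6: +64 =934
r96=1100000 pc2: +4 =938
r97=1100001 pc3: +8 =946
r98=1100010 pc3: +8 =954
r99=1100011 pc4: +16 =970
r100=1100100 pc3: +8 =978
r101=1100101 pc4: +16 =994
r102=1100110 pc4: +16 =1010
r103=1100111 pc5: +32 =1042
r104=1101000 pc3: +8 =1050
r105=1101001 pc4: +16 =1066
r106=1101010 pc4: +16 =1082
r107=1101011 pc5: +32 =1114
r108=1101100 pc4: +16 =1130
r109=1101101 pc5: +32 =1162
r110=1101110 pc5: +32 =1194
r111=1101111 pc6: +64 =1258
r112=1110000 pc3: +8 =1266
r113=1110001 pc4: +16 =1282
r114=1110010 pc4: +16 =1298
r115=1110011 pc5: +32 =1330
r116=1110100 pc4: +16 =1346
r117=1110101 pc5: +32 =1378
r118=1110110 pc5: +32 =1410
r119=1110111 pc6: +64 =1474
r120=1111000 pc4: +16 =1490
r121=1111001 pc5: +32 =1522
r122=1111010 pc5: +32 =1554
r123=1111011 pc6: +64 =1618
r124=1111100 pc5: +32 =1650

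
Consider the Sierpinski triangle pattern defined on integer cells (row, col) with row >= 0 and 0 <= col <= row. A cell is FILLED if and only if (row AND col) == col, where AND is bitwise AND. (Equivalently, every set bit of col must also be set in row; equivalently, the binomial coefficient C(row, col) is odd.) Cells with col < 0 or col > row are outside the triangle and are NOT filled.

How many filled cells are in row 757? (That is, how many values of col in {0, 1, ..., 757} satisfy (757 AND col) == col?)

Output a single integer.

Answer: 128

Derivation:
757 in binary = 1011110101
popcount(757) = number of 1-bits in 1011110101 = 7
A col c satisfies (757 AND c) == c iff every set bit of c is also set in 757; each of the 7 set bits of 757 can independently be on or off in c.
count = 2^7 = 128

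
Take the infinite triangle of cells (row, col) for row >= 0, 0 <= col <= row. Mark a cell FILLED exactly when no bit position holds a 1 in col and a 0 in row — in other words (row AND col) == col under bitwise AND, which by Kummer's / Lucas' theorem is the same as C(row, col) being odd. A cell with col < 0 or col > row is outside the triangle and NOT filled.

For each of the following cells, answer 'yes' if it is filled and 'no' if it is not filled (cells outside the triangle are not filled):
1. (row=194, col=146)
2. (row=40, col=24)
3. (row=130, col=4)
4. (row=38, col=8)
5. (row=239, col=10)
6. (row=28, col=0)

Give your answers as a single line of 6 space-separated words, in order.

Answer: no no no no yes yes

Derivation:
(194,146): row=0b11000010, col=0b10010010, row AND col = 0b10000010 = 130; 130 != 146 -> empty
(40,24): row=0b101000, col=0b11000, row AND col = 0b1000 = 8; 8 != 24 -> empty
(130,4): row=0b10000010, col=0b100, row AND col = 0b0 = 0; 0 != 4 -> empty
(38,8): row=0b100110, col=0b1000, row AND col = 0b0 = 0; 0 != 8 -> empty
(239,10): row=0b11101111, col=0b1010, row AND col = 0b1010 = 10; 10 == 10 -> filled
(28,0): row=0b11100, col=0b0, row AND col = 0b0 = 0; 0 == 0 -> filled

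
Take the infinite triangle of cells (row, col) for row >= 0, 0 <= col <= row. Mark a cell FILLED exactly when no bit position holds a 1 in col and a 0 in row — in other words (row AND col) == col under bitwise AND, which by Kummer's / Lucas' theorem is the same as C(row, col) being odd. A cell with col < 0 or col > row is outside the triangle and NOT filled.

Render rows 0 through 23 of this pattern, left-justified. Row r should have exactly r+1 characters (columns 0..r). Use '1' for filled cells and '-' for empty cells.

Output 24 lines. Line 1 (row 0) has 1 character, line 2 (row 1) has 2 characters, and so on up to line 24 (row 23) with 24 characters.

Answer: 1
11
1-1
1111
1---1
11--11
1-1-1-1
11111111
1-------1
11------11
1-1-----1-1
1111----1111
1---1---1---1
11--11--11--11
1-1-1-1-1-1-1-1
1111111111111111
1---------------1
11--------------11
1-1-------------1-1
1111------------1111
1---1-----------1---1
11--11----------11--11
1-1-1-1---------1-1-1-1
11111111--------11111111

Derivation:
r0=0: 1
r1=1: 11
r2=10: 1-1
r3=11: 1111
r4=100: 1---1
r5=101: 11--11
r6=110: 1-1-1-1
r7=111: 11111111
r8=1000: 1-------1
r9=1001: 11------11
r10=1010: 1-1-----1-1
r11=1011: 1111----1111
r12=1100: 1---1---1---1
r13=1101: 11--11--11--11
r14=1110: 1-1-1-1-1-1-1-1
r15=1111: 1111111111111111
r16=10000: 1---------------1
r17=10001: 11--------------11
r18=10010: 1-1-------------1-1
r19=10011: 1111------------1111
r20=10100: 1---1-----------1---1
r21=10101: 11--11----------11--11
r22=10110: 1-1-1-1---------1-1-1-1
r23=10111: 11111111--------11111111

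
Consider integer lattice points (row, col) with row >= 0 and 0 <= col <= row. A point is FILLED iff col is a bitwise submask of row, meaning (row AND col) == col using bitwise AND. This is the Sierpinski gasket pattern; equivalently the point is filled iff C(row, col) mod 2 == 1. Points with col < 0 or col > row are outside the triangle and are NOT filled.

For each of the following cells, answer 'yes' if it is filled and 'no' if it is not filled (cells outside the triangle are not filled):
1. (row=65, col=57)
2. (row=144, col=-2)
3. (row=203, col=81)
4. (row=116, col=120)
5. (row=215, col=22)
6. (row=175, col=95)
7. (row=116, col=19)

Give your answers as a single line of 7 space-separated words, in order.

Answer: no no no no yes no no

Derivation:
(65,57): row=0b1000001, col=0b111001, row AND col = 0b1 = 1; 1 != 57 -> empty
(144,-2): col outside [0, 144] -> not filled
(203,81): row=0b11001011, col=0b1010001, row AND col = 0b1000001 = 65; 65 != 81 -> empty
(116,120): col outside [0, 116] -> not filled
(215,22): row=0b11010111, col=0b10110, row AND col = 0b10110 = 22; 22 == 22 -> filled
(175,95): row=0b10101111, col=0b1011111, row AND col = 0b1111 = 15; 15 != 95 -> empty
(116,19): row=0b1110100, col=0b10011, row AND col = 0b10000 = 16; 16 != 19 -> empty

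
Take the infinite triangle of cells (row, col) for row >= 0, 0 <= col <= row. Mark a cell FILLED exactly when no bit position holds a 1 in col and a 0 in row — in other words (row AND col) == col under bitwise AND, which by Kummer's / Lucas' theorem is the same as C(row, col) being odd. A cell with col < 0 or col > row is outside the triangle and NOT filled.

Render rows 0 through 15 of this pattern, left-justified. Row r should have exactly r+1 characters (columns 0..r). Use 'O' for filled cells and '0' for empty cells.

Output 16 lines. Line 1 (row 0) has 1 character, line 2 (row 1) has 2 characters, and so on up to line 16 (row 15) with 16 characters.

r0=0: O
r1=1: OO
r2=10: O0O
r3=11: OOOO
r4=100: O000O
r5=101: OO00OO
r6=110: O0O0O0O
r7=111: OOOOOOOO
r8=1000: O0000000O
r9=1001: OO000000OO
r10=1010: O0O00000O0O
r11=1011: OOOO0000OOOO
r12=1100: O000O000O000O
r13=1101: OO00OO00OO00OO
r14=1110: O0O0O0O0O0O0O0O
r15=1111: OOOOOOOOOOOOOOOO

Answer: O
OO
O0O
OOOO
O000O
OO00OO
O0O0O0O
OOOOOOOO
O0000000O
OO000000OO
O0O00000O0O
OOOO0000OOOO
O000O000O000O
OO00OO00OO00OO
O0O0O0O0O0O0O0O
OOOOOOOOOOOOOOOO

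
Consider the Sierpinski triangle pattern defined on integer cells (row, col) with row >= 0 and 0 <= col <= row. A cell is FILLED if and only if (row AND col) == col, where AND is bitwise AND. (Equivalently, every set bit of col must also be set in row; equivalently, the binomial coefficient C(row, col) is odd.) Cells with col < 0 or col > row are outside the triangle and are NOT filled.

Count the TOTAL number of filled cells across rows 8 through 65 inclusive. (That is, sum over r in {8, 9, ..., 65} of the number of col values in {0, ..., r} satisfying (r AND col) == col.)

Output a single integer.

Answer: 708

Derivation:
r8=1000 pc1: +2 =2
r9=1001 pc2: +4 =6
r10=1010 pc2: +4 =10
r11=1011 pc3: +8 =18
r12=1100 pc2: +4 =22
r13=1101 pc3: +8 =30
r14=1110 pc3: +8 =38
r15=1111 pc4: +16 =54
r16=10000 pc1: +2 =56
r17=10001 pc2: +4 =60
r18=10010 pc2: +4 =64
r19=10011 pc3: +8 =72
r20=10100 pc2: +4 =76
r21=10101 pc3: +8 =84
r22=10110 pc3: +8 =92
r23=10111 pc4: +16 =108
r24=11000 pc2: +4 =112
r25=11001 pc3: +8 =120
r26=11010 pc3: +8 =128
r27=11011 pc4: +16 =144
r28=11100 pc3: +8 =152
r29=11101 pc4: +16 =168
r30=11110 pc4: +16 =184
r31=11111 pc5: +32 =216
r32=100000 pc1: +2 =218
r33=100001 pc2: +4 =222
r34=100010 pc2: +4 =226
r35=100011 pc3: +8 =234
r36=100100 pc2: +4 =238
r37=100101 pc3: +8 =246
r38=100110 pc3: +8 =254
r39=100111 pc4: +16 =270
r40=101000 pc2: +4 =274
r41=101001 pc3: +8 =282
r42=101010 pc3: +8 =290
r43=101011 pc4: +16 =306
r44=101100 pc3: +8 =314
r45=101101 pc4: +16 =330
r46=101110 pc4: +16 =346
r47=101111 pc5: +32 =378
r48=110000 pc2: +4 =382
r49=110001 pc3: +8 =390
r50=110010 pc3: +8 =398
r51=110011 pc4: +16 =414
r52=110100 pc3: +8 =422
r53=110101 pc4: +16 =438
r54=110110 pc4: +16 =454
r55=110111 pc5: +32 =486
r56=111000 pc3: +8 =494
r57=111001 pc4: +16 =510
r58=111010 pc4: +16 =526
r59=111011 pc5: +32 =558
r60=111100 pc4: +16 =574
r61=111101 pc5: +32 =606
r62=111110 pc5: +32 =638
r63=111111 pc6: +64 =702
r64=1000000 pc1: +2 =704
r65=1000001 pc2: +4 =708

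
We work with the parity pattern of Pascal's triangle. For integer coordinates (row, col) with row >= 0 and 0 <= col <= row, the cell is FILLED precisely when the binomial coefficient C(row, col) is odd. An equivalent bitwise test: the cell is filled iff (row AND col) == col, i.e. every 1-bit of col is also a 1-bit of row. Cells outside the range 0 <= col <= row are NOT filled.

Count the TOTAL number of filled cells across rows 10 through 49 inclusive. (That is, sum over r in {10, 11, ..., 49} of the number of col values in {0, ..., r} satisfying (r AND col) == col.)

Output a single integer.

r10=1010 pc2: +4 =4
r11=1011 pc3: +8 =12
r12=1100 pc2: +4 =16
r13=1101 pc3: +8 =24
r14=1110 pc3: +8 =32
r15=1111 pc4: +16 =48
r16=10000 pc1: +2 =50
r17=10001 pc2: +4 =54
r18=10010 pc2: +4 =58
r19=10011 pc3: +8 =66
r20=10100 pc2: +4 =70
r21=10101 pc3: +8 =78
r22=10110 pc3: +8 =86
r23=10111 pc4: +16 =102
r24=11000 pc2: +4 =106
r25=11001 pc3: +8 =114
r26=11010 pc3: +8 =122
r27=11011 pc4: +16 =138
r28=11100 pc3: +8 =146
r29=11101 pc4: +16 =162
r30=11110 pc4: +16 =178
r31=11111 pc5: +32 =210
r32=100000 pc1: +2 =212
r33=100001 pc2: +4 =216
r34=100010 pc2: +4 =220
r35=100011 pc3: +8 =228
r36=100100 pc2: +4 =232
r37=100101 pc3: +8 =240
r38=100110 pc3: +8 =248
r39=100111 pc4: +16 =264
r40=101000 pc2: +4 =268
r41=101001 pc3: +8 =276
r42=101010 pc3: +8 =284
r43=101011 pc4: +16 =300
r44=101100 pc3: +8 =308
r45=101101 pc4: +16 =324
r46=101110 pc4: +16 =340
r47=101111 pc5: +32 =372
r48=110000 pc2: +4 =376
r49=110001 pc3: +8 =384

Answer: 384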